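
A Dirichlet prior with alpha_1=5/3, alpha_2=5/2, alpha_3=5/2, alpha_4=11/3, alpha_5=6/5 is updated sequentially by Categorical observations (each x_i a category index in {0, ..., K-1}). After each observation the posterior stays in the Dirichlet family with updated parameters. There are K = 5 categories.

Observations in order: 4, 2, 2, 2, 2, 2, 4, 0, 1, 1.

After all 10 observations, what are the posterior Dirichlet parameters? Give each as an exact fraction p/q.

obs 1: x=4 → posterior Dirichlet(5/3, 5/2, 5/2, 11/3, 11/5)
obs 2: x=2 → posterior Dirichlet(5/3, 5/2, 7/2, 11/3, 11/5)
obs 3: x=2 → posterior Dirichlet(5/3, 5/2, 9/2, 11/3, 11/5)
obs 4: x=2 → posterior Dirichlet(5/3, 5/2, 11/2, 11/3, 11/5)
obs 5: x=2 → posterior Dirichlet(5/3, 5/2, 13/2, 11/3, 11/5)
obs 6: x=2 → posterior Dirichlet(5/3, 5/2, 15/2, 11/3, 11/5)
obs 7: x=4 → posterior Dirichlet(5/3, 5/2, 15/2, 11/3, 16/5)
obs 8: x=0 → posterior Dirichlet(8/3, 5/2, 15/2, 11/3, 16/5)
obs 9: x=1 → posterior Dirichlet(8/3, 7/2, 15/2, 11/3, 16/5)
obs 10: x=1 → posterior Dirichlet(8/3, 9/2, 15/2, 11/3, 16/5)

alpha_1=8/3, alpha_2=9/2, alpha_3=15/2, alpha_4=11/3, alpha_5=16/5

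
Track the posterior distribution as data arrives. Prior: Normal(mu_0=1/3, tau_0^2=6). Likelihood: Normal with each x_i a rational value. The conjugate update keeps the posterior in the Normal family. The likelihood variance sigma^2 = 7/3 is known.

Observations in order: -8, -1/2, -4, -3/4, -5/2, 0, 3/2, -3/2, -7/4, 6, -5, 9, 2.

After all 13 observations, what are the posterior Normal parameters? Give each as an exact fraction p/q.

mu_0=-290/723, tau_0^2=42/241

obs 1: x=-8 → posterior Normal(-17/3, 42/25)
obs 2: x=-1/2 → posterior Normal(-452/129, 42/43)
obs 3: x=-4 → posterior Normal(-668/183, 42/61)
obs 4: x=-3/4 → posterior Normal(-1417/474, 42/79)
obs 5: x=-5/2 → posterior Normal(-1687/582, 42/97)
obs 6: x=0 → posterior Normal(-1687/690, 42/115)
obs 7: x=3/2 → posterior Normal(-1525/798, 6/19)
obs 8: x=-3/2 → posterior Normal(-1687/906, 42/151)
obs 9: x=-7/4 → posterior Normal(-938/507, 42/169)
obs 10: x=6 → posterior Normal(-614/561, 42/187)
obs 11: x=-5 → posterior Normal(-884/615, 42/205)
obs 12: x=9 → posterior Normal(-398/669, 42/223)
obs 13: x=2 → posterior Normal(-290/723, 42/241)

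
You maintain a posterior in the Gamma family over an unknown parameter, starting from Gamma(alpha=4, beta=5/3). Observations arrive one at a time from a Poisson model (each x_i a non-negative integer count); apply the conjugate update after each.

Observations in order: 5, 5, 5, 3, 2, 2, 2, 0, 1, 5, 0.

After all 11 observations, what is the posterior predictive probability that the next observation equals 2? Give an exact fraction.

2763132812249593203481019295165659619882556754133484830720/11487323243342943712727117998313670374759563626306467569441

obs 1: x=5 → posterior Gamma(9, 8/3)
obs 2: x=5 → posterior Gamma(14, 11/3)
obs 3: x=5 → posterior Gamma(19, 14/3)
obs 4: x=3 → posterior Gamma(22, 17/3)
obs 5: x=2 → posterior Gamma(24, 20/3)
obs 6: x=2 → posterior Gamma(26, 23/3)
obs 7: x=2 → posterior Gamma(28, 26/3)
obs 8: x=0 → posterior Gamma(28, 29/3)
obs 9: x=1 → posterior Gamma(29, 32/3)
obs 10: x=5 → posterior Gamma(34, 35/3)
obs 11: x=0 → posterior Gamma(34, 38/3)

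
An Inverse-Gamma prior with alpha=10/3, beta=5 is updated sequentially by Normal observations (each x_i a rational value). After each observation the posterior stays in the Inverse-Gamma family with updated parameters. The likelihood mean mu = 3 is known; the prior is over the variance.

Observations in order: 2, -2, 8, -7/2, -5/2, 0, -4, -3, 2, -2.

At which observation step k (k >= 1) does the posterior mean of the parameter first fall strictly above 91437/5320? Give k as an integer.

k = 8

obs 1: x=2 → posterior Inverse-Gamma(23/6, 11/2)
obs 2: x=-2 → posterior Inverse-Gamma(13/3, 18)
obs 3: x=8 → posterior Inverse-Gamma(29/6, 61/2)
obs 4: x=-7/2 → posterior Inverse-Gamma(16/3, 413/8)
obs 5: x=-5/2 → posterior Inverse-Gamma(35/6, 267/4)
obs 6: x=0 → posterior Inverse-Gamma(19/3, 285/4)
obs 7: x=-4 → posterior Inverse-Gamma(41/6, 383/4)
obs 8: x=-3 → posterior Inverse-Gamma(22/3, 455/4)
obs 9: x=2 → posterior Inverse-Gamma(47/6, 457/4)
obs 10: x=-2 → posterior Inverse-Gamma(25/3, 507/4)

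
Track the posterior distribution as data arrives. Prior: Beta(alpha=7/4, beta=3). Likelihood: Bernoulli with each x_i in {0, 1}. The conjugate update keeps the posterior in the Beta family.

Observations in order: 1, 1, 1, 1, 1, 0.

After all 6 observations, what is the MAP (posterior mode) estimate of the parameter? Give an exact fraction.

23/35

obs 1: x=1 → posterior Beta(11/4, 3)
obs 2: x=1 → posterior Beta(15/4, 3)
obs 3: x=1 → posterior Beta(19/4, 3)
obs 4: x=1 → posterior Beta(23/4, 3)
obs 5: x=1 → posterior Beta(27/4, 3)
obs 6: x=0 → posterior Beta(27/4, 4)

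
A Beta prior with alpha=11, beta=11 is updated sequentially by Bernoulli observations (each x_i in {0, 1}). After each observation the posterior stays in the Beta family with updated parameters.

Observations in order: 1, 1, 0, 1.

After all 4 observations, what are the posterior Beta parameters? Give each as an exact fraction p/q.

alpha=14, beta=12

obs 1: x=1 → posterior Beta(12, 11)
obs 2: x=1 → posterior Beta(13, 11)
obs 3: x=0 → posterior Beta(13, 12)
obs 4: x=1 → posterior Beta(14, 12)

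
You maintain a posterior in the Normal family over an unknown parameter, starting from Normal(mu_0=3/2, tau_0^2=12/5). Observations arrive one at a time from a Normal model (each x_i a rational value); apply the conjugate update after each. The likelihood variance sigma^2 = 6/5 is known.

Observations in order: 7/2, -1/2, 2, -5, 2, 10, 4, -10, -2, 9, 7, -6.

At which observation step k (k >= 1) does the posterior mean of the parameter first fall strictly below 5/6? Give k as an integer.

obs 1: x=7/2 → posterior Normal(17/6, 4/5)
obs 2: x=-1/2 → posterior Normal(3/2, 12/25)
obs 3: x=2 → posterior Normal(23/14, 12/35)
obs 4: x=-5 → posterior Normal(1/6, 4/15)
obs 5: x=2 → posterior Normal(1/2, 12/55)
obs 6: x=10 → posterior Normal(51/26, 12/65)
obs 7: x=4 → posterior Normal(67/30, 4/25)
obs 8: x=-10 → posterior Normal(27/34, 12/85)
obs 9: x=-2 → posterior Normal(1/2, 12/95)
obs 10: x=9 → posterior Normal(55/42, 4/35)
obs 11: x=7 → posterior Normal(83/46, 12/115)
obs 12: x=-6 → posterior Normal(59/50, 12/125)

k = 4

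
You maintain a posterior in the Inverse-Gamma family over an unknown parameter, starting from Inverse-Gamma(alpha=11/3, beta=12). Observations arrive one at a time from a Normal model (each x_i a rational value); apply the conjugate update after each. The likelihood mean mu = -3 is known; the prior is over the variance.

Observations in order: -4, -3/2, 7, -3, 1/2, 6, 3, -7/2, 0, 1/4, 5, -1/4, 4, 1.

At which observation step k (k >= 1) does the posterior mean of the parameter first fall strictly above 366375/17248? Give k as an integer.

obs 1: x=-4 → posterior Inverse-Gamma(25/6, 25/2)
obs 2: x=-3/2 → posterior Inverse-Gamma(14/3, 109/8)
obs 3: x=7 → posterior Inverse-Gamma(31/6, 509/8)
obs 4: x=-3 → posterior Inverse-Gamma(17/3, 509/8)
obs 5: x=1/2 → posterior Inverse-Gamma(37/6, 279/4)
obs 6: x=6 → posterior Inverse-Gamma(20/3, 441/4)
obs 7: x=3 → posterior Inverse-Gamma(43/6, 513/4)
obs 8: x=-7/2 → posterior Inverse-Gamma(23/3, 1027/8)
obs 9: x=0 → posterior Inverse-Gamma(49/6, 1063/8)
obs 10: x=1/4 → posterior Inverse-Gamma(26/3, 4421/32)
obs 11: x=5 → posterior Inverse-Gamma(55/6, 5445/32)
obs 12: x=-1/4 → posterior Inverse-Gamma(29/3, 2783/16)
obs 13: x=4 → posterior Inverse-Gamma(61/6, 3175/16)
obs 14: x=1 → posterior Inverse-Gamma(32/3, 3303/16)

k = 13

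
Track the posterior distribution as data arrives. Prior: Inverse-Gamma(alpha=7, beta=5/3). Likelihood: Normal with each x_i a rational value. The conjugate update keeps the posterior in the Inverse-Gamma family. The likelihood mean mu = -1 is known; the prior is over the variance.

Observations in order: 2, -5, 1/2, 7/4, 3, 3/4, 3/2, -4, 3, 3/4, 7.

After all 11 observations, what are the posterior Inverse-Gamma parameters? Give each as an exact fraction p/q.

obs 1: x=2 → posterior Inverse-Gamma(15/2, 37/6)
obs 2: x=-5 → posterior Inverse-Gamma(8, 85/6)
obs 3: x=1/2 → posterior Inverse-Gamma(17/2, 367/24)
obs 4: x=7/4 → posterior Inverse-Gamma(9, 1831/96)
obs 5: x=3 → posterior Inverse-Gamma(19/2, 2599/96)
obs 6: x=3/4 → posterior Inverse-Gamma(10, 1373/48)
obs 7: x=3/2 → posterior Inverse-Gamma(21/2, 1523/48)
obs 8: x=-4 → posterior Inverse-Gamma(11, 1739/48)
obs 9: x=3 → posterior Inverse-Gamma(23/2, 2123/48)
obs 10: x=3/4 → posterior Inverse-Gamma(12, 4393/96)
obs 11: x=7 → posterior Inverse-Gamma(25/2, 7465/96)

alpha=25/2, beta=7465/96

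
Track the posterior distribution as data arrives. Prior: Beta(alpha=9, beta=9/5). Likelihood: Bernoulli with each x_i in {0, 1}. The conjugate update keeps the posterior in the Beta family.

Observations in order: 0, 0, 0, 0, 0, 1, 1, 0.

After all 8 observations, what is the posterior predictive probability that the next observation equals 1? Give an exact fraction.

55/94

obs 1: x=0 → posterior Beta(9, 14/5)
obs 2: x=0 → posterior Beta(9, 19/5)
obs 3: x=0 → posterior Beta(9, 24/5)
obs 4: x=0 → posterior Beta(9, 29/5)
obs 5: x=0 → posterior Beta(9, 34/5)
obs 6: x=1 → posterior Beta(10, 34/5)
obs 7: x=1 → posterior Beta(11, 34/5)
obs 8: x=0 → posterior Beta(11, 39/5)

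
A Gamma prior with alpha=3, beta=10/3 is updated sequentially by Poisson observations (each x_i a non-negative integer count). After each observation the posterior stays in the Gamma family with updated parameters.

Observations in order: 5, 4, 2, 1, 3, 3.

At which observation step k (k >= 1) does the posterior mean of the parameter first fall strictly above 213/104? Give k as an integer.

k = 2

obs 1: x=5 → posterior Gamma(8, 13/3)
obs 2: x=4 → posterior Gamma(12, 16/3)
obs 3: x=2 → posterior Gamma(14, 19/3)
obs 4: x=1 → posterior Gamma(15, 22/3)
obs 5: x=3 → posterior Gamma(18, 25/3)
obs 6: x=3 → posterior Gamma(21, 28/3)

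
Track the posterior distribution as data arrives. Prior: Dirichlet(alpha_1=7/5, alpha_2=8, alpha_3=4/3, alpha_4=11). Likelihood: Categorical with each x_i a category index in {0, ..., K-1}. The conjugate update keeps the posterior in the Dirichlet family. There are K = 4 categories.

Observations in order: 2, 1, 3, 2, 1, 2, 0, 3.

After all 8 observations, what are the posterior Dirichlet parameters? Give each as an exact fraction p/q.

alpha_1=12/5, alpha_2=10, alpha_3=13/3, alpha_4=13

obs 1: x=2 → posterior Dirichlet(7/5, 8, 7/3, 11)
obs 2: x=1 → posterior Dirichlet(7/5, 9, 7/3, 11)
obs 3: x=3 → posterior Dirichlet(7/5, 9, 7/3, 12)
obs 4: x=2 → posterior Dirichlet(7/5, 9, 10/3, 12)
obs 5: x=1 → posterior Dirichlet(7/5, 10, 10/3, 12)
obs 6: x=2 → posterior Dirichlet(7/5, 10, 13/3, 12)
obs 7: x=0 → posterior Dirichlet(12/5, 10, 13/3, 12)
obs 8: x=3 → posterior Dirichlet(12/5, 10, 13/3, 13)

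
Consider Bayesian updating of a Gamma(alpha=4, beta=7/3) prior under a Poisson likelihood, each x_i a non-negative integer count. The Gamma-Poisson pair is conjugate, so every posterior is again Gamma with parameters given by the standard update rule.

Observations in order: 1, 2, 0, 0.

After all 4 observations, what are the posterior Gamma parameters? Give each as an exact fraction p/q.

obs 1: x=1 → posterior Gamma(5, 10/3)
obs 2: x=2 → posterior Gamma(7, 13/3)
obs 3: x=0 → posterior Gamma(7, 16/3)
obs 4: x=0 → posterior Gamma(7, 19/3)

alpha=7, beta=19/3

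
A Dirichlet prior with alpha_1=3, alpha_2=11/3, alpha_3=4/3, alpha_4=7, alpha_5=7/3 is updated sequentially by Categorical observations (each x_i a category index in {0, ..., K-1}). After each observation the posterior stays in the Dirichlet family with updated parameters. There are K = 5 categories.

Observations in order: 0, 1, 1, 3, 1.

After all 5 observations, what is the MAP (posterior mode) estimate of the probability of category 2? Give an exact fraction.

obs 1: x=0 → posterior Dirichlet(4, 11/3, 4/3, 7, 7/3)
obs 2: x=1 → posterior Dirichlet(4, 14/3, 4/3, 7, 7/3)
obs 3: x=1 → posterior Dirichlet(4, 17/3, 4/3, 7, 7/3)
obs 4: x=3 → posterior Dirichlet(4, 17/3, 4/3, 8, 7/3)
obs 5: x=1 → posterior Dirichlet(4, 20/3, 4/3, 8, 7/3)

1/52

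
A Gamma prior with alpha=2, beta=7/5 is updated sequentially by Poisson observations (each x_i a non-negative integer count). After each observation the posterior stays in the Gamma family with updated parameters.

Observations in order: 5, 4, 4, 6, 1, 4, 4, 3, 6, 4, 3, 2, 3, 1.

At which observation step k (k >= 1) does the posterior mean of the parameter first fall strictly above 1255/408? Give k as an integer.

k = 2

obs 1: x=5 → posterior Gamma(7, 12/5)
obs 2: x=4 → posterior Gamma(11, 17/5)
obs 3: x=4 → posterior Gamma(15, 22/5)
obs 4: x=6 → posterior Gamma(21, 27/5)
obs 5: x=1 → posterior Gamma(22, 32/5)
obs 6: x=4 → posterior Gamma(26, 37/5)
obs 7: x=4 → posterior Gamma(30, 42/5)
obs 8: x=3 → posterior Gamma(33, 47/5)
obs 9: x=6 → posterior Gamma(39, 52/5)
obs 10: x=4 → posterior Gamma(43, 57/5)
obs 11: x=3 → posterior Gamma(46, 62/5)
obs 12: x=2 → posterior Gamma(48, 67/5)
obs 13: x=3 → posterior Gamma(51, 72/5)
obs 14: x=1 → posterior Gamma(52, 77/5)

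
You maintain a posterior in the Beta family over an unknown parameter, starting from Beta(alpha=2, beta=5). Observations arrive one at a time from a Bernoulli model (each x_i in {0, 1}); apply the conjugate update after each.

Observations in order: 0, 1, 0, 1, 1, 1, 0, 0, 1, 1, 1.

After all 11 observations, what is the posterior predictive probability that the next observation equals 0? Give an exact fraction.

1/2

obs 1: x=0 → posterior Beta(2, 6)
obs 2: x=1 → posterior Beta(3, 6)
obs 3: x=0 → posterior Beta(3, 7)
obs 4: x=1 → posterior Beta(4, 7)
obs 5: x=1 → posterior Beta(5, 7)
obs 6: x=1 → posterior Beta(6, 7)
obs 7: x=0 → posterior Beta(6, 8)
obs 8: x=0 → posterior Beta(6, 9)
obs 9: x=1 → posterior Beta(7, 9)
obs 10: x=1 → posterior Beta(8, 9)
obs 11: x=1 → posterior Beta(9, 9)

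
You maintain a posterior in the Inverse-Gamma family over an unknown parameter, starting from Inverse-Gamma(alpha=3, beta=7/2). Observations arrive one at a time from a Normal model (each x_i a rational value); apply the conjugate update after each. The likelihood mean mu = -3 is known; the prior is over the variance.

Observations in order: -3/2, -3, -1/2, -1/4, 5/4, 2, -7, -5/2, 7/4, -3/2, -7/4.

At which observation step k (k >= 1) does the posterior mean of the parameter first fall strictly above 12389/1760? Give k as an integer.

obs 1: x=-3/2 → posterior Inverse-Gamma(7/2, 37/8)
obs 2: x=-3 → posterior Inverse-Gamma(4, 37/8)
obs 3: x=-1/2 → posterior Inverse-Gamma(9/2, 31/4)
obs 4: x=-1/4 → posterior Inverse-Gamma(5, 369/32)
obs 5: x=5/4 → posterior Inverse-Gamma(11/2, 329/16)
obs 6: x=2 → posterior Inverse-Gamma(6, 529/16)
obs 7: x=-7 → posterior Inverse-Gamma(13/2, 657/16)
obs 8: x=-5/2 → posterior Inverse-Gamma(7, 659/16)
obs 9: x=7/4 → posterior Inverse-Gamma(15/2, 1679/32)
obs 10: x=-3/2 → posterior Inverse-Gamma(8, 1715/32)
obs 11: x=-7/4 → posterior Inverse-Gamma(17/2, 435/8)

k = 7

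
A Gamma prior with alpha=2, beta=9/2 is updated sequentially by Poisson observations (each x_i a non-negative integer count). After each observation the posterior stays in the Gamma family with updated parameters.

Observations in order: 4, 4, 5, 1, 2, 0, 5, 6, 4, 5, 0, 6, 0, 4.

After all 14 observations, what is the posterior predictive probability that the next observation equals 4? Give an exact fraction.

obs 1: x=4 → posterior Gamma(6, 11/2)
obs 2: x=4 → posterior Gamma(10, 13/2)
obs 3: x=5 → posterior Gamma(15, 15/2)
obs 4: x=1 → posterior Gamma(16, 17/2)
obs 5: x=2 → posterior Gamma(18, 19/2)
obs 6: x=0 → posterior Gamma(18, 21/2)
obs 7: x=5 → posterior Gamma(23, 23/2)
obs 8: x=6 → posterior Gamma(29, 25/2)
obs 9: x=4 → posterior Gamma(33, 27/2)
obs 10: x=5 → posterior Gamma(38, 29/2)
obs 11: x=0 → posterior Gamma(38, 31/2)
obs 12: x=6 → posterior Gamma(44, 33/2)
obs 13: x=0 → posterior Gamma(44, 35/2)
obs 14: x=4 → posterior Gamma(48, 37/2)

2502924441452901317699636330450750849587063094093323046249229858428140148385588800/18123343030516932879396000265730659144840777890300889211195670148726171395219906507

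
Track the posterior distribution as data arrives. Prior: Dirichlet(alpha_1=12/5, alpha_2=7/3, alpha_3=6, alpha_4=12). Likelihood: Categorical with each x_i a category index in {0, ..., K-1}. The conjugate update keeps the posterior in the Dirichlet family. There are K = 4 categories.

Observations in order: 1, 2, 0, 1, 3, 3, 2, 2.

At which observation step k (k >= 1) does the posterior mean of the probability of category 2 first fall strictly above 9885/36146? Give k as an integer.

obs 1: x=1 → posterior Dirichlet(12/5, 10/3, 6, 12)
obs 2: x=2 → posterior Dirichlet(12/5, 10/3, 7, 12)
obs 3: x=0 → posterior Dirichlet(17/5, 10/3, 7, 12)
obs 4: x=1 → posterior Dirichlet(17/5, 13/3, 7, 12)
obs 5: x=3 → posterior Dirichlet(17/5, 13/3, 7, 13)
obs 6: x=3 → posterior Dirichlet(17/5, 13/3, 7, 14)
obs 7: x=2 → posterior Dirichlet(17/5, 13/3, 8, 14)
obs 8: x=2 → posterior Dirichlet(17/5, 13/3, 9, 14)

k = 2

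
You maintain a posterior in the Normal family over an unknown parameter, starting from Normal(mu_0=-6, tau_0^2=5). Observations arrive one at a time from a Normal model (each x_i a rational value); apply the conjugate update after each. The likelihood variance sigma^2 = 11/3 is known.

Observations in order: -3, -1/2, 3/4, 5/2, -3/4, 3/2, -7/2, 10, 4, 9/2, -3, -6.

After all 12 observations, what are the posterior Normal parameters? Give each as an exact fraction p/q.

mu_0=63/382, tau_0^2=55/191

obs 1: x=-3 → posterior Normal(-111/26, 55/26)
obs 2: x=-1/2 → posterior Normal(-237/82, 55/41)
obs 3: x=3/4 → posterior Normal(-429/224, 55/56)
obs 4: x=5/2 → posterior Normal(-279/284, 55/71)
obs 5: x=-3/4 → posterior Normal(-81/86, 55/86)
obs 6: x=3/2 → posterior Normal(-117/202, 55/101)
obs 7: x=-7/2 → posterior Normal(-111/116, 55/116)
obs 8: x=10 → posterior Normal(39/131, 55/131)
obs 9: x=4 → posterior Normal(99/146, 55/146)
obs 10: x=9/2 → posterior Normal(333/322, 55/161)
obs 11: x=-3 → posterior Normal(243/352, 5/16)
obs 12: x=-6 → posterior Normal(63/382, 55/191)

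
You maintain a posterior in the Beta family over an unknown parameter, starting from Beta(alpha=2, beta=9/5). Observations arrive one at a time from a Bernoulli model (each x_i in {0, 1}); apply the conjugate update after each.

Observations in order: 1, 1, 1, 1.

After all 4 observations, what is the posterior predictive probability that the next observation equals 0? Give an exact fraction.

obs 1: x=1 → posterior Beta(3, 9/5)
obs 2: x=1 → posterior Beta(4, 9/5)
obs 3: x=1 → posterior Beta(5, 9/5)
obs 4: x=1 → posterior Beta(6, 9/5)

3/13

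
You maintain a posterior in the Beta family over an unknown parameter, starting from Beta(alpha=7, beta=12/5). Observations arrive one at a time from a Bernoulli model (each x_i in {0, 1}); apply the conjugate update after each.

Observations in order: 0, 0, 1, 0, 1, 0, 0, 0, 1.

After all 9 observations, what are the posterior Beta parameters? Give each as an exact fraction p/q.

obs 1: x=0 → posterior Beta(7, 17/5)
obs 2: x=0 → posterior Beta(7, 22/5)
obs 3: x=1 → posterior Beta(8, 22/5)
obs 4: x=0 → posterior Beta(8, 27/5)
obs 5: x=1 → posterior Beta(9, 27/5)
obs 6: x=0 → posterior Beta(9, 32/5)
obs 7: x=0 → posterior Beta(9, 37/5)
obs 8: x=0 → posterior Beta(9, 42/5)
obs 9: x=1 → posterior Beta(10, 42/5)

alpha=10, beta=42/5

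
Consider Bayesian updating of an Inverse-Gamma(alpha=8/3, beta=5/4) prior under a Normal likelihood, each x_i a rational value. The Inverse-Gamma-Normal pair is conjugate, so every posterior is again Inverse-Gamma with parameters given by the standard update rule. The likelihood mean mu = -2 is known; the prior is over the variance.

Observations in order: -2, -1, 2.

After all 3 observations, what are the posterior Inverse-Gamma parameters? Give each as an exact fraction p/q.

obs 1: x=-2 → posterior Inverse-Gamma(19/6, 5/4)
obs 2: x=-1 → posterior Inverse-Gamma(11/3, 7/4)
obs 3: x=2 → posterior Inverse-Gamma(25/6, 39/4)

alpha=25/6, beta=39/4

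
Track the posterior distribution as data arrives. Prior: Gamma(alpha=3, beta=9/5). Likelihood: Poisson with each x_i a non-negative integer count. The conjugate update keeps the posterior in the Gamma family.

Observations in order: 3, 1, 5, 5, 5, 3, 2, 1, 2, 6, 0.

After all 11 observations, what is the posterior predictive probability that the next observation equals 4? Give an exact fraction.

601530645974340080770170534375665050601488923041011454845717514813440000/3978516101608570116707918533320910520238227949083578619830978482573697689

obs 1: x=3 → posterior Gamma(6, 14/5)
obs 2: x=1 → posterior Gamma(7, 19/5)
obs 3: x=5 → posterior Gamma(12, 24/5)
obs 4: x=5 → posterior Gamma(17, 29/5)
obs 5: x=5 → posterior Gamma(22, 34/5)
obs 6: x=3 → posterior Gamma(25, 39/5)
obs 7: x=2 → posterior Gamma(27, 44/5)
obs 8: x=1 → posterior Gamma(28, 49/5)
obs 9: x=2 → posterior Gamma(30, 54/5)
obs 10: x=6 → posterior Gamma(36, 59/5)
obs 11: x=0 → posterior Gamma(36, 64/5)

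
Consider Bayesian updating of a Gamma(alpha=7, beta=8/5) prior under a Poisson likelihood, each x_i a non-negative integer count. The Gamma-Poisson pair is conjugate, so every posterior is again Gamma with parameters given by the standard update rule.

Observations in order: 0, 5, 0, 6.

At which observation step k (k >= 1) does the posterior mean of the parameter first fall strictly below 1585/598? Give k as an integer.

k = 3

obs 1: x=0 → posterior Gamma(7, 13/5)
obs 2: x=5 → posterior Gamma(12, 18/5)
obs 3: x=0 → posterior Gamma(12, 23/5)
obs 4: x=6 → posterior Gamma(18, 28/5)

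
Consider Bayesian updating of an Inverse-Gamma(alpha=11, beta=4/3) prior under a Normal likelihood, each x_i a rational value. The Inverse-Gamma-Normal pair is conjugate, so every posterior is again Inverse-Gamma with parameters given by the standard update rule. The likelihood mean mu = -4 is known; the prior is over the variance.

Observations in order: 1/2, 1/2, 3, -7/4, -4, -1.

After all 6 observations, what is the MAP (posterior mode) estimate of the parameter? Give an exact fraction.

5099/1440

obs 1: x=1/2 → posterior Inverse-Gamma(23/2, 275/24)
obs 2: x=1/2 → posterior Inverse-Gamma(12, 259/12)
obs 3: x=3 → posterior Inverse-Gamma(25/2, 553/12)
obs 4: x=-7/4 → posterior Inverse-Gamma(13, 4667/96)
obs 5: x=-4 → posterior Inverse-Gamma(27/2, 4667/96)
obs 6: x=-1 → posterior Inverse-Gamma(14, 5099/96)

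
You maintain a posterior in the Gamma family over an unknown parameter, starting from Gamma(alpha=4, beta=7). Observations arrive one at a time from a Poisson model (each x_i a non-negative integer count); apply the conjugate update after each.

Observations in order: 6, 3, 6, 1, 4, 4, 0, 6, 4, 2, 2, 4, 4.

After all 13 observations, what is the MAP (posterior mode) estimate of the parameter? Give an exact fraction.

49/20

obs 1: x=6 → posterior Gamma(10, 8)
obs 2: x=3 → posterior Gamma(13, 9)
obs 3: x=6 → posterior Gamma(19, 10)
obs 4: x=1 → posterior Gamma(20, 11)
obs 5: x=4 → posterior Gamma(24, 12)
obs 6: x=4 → posterior Gamma(28, 13)
obs 7: x=0 → posterior Gamma(28, 14)
obs 8: x=6 → posterior Gamma(34, 15)
obs 9: x=4 → posterior Gamma(38, 16)
obs 10: x=2 → posterior Gamma(40, 17)
obs 11: x=2 → posterior Gamma(42, 18)
obs 12: x=4 → posterior Gamma(46, 19)
obs 13: x=4 → posterior Gamma(50, 20)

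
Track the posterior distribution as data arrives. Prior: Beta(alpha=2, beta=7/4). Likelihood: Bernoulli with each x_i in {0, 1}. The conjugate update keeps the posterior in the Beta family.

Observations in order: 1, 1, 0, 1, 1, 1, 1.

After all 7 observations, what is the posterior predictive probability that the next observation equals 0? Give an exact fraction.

11/43

obs 1: x=1 → posterior Beta(3, 7/4)
obs 2: x=1 → posterior Beta(4, 7/4)
obs 3: x=0 → posterior Beta(4, 11/4)
obs 4: x=1 → posterior Beta(5, 11/4)
obs 5: x=1 → posterior Beta(6, 11/4)
obs 6: x=1 → posterior Beta(7, 11/4)
obs 7: x=1 → posterior Beta(8, 11/4)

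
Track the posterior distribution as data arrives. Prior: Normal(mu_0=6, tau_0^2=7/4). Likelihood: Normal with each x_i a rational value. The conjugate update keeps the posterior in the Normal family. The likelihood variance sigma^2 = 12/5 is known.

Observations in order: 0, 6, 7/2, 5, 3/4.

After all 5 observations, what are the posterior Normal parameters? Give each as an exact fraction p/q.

obs 1: x=0 → posterior Normal(288/83, 84/83)
obs 2: x=6 → posterior Normal(249/59, 42/59)
obs 3: x=7/2 → posterior Normal(73/18, 28/51)
obs 4: x=5 → posterior Normal(1591/376, 21/47)
obs 5: x=3/4 → posterior Normal(3287/892, 84/223)

mu_0=3287/892, tau_0^2=84/223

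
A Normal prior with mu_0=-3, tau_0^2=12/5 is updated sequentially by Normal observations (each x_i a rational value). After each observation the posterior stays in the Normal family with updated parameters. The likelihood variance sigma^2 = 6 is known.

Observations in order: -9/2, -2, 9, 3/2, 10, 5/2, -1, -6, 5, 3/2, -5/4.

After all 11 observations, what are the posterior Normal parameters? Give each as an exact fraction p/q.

obs 1: x=-9/2 → posterior Normal(-24/7, 12/7)
obs 2: x=-2 → posterior Normal(-28/9, 4/3)
obs 3: x=9 → posterior Normal(-10/11, 12/11)
obs 4: x=3/2 → posterior Normal(-7/13, 12/13)
obs 5: x=10 → posterior Normal(13/15, 4/5)
obs 6: x=5/2 → posterior Normal(18/17, 12/17)
obs 7: x=-1 → posterior Normal(16/19, 12/19)
obs 8: x=-6 → posterior Normal(4/21, 4/7)
obs 9: x=5 → posterior Normal(14/23, 12/23)
obs 10: x=3/2 → posterior Normal(17/25, 12/25)
obs 11: x=-5/4 → posterior Normal(29/54, 4/9)

mu_0=29/54, tau_0^2=4/9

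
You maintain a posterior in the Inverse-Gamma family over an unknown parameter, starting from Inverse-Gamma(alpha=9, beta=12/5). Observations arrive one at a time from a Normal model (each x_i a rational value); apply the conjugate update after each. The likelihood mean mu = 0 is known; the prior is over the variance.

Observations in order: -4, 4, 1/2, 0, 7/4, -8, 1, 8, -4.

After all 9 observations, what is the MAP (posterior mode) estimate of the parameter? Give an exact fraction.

obs 1: x=-4 → posterior Inverse-Gamma(19/2, 52/5)
obs 2: x=4 → posterior Inverse-Gamma(10, 92/5)
obs 3: x=1/2 → posterior Inverse-Gamma(21/2, 741/40)
obs 4: x=0 → posterior Inverse-Gamma(11, 741/40)
obs 5: x=7/4 → posterior Inverse-Gamma(23/2, 3209/160)
obs 6: x=-8 → posterior Inverse-Gamma(12, 8329/160)
obs 7: x=1 → posterior Inverse-Gamma(25/2, 8409/160)
obs 8: x=8 → posterior Inverse-Gamma(13, 13529/160)
obs 9: x=-4 → posterior Inverse-Gamma(27/2, 14809/160)

14809/2320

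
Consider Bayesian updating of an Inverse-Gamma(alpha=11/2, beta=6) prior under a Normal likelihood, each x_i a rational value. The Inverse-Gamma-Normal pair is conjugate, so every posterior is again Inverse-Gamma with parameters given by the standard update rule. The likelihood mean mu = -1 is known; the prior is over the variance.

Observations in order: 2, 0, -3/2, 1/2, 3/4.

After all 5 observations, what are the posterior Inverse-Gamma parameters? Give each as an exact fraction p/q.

alpha=8, beta=441/32

obs 1: x=2 → posterior Inverse-Gamma(6, 21/2)
obs 2: x=0 → posterior Inverse-Gamma(13/2, 11)
obs 3: x=-3/2 → posterior Inverse-Gamma(7, 89/8)
obs 4: x=1/2 → posterior Inverse-Gamma(15/2, 49/4)
obs 5: x=3/4 → posterior Inverse-Gamma(8, 441/32)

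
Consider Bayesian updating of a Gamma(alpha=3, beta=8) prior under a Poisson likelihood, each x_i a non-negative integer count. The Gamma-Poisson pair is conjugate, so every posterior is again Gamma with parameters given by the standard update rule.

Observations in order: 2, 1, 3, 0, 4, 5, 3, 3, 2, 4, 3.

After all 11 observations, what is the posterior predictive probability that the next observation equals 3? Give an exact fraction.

obs 1: x=2 → posterior Gamma(5, 9)
obs 2: x=1 → posterior Gamma(6, 10)
obs 3: x=3 → posterior Gamma(9, 11)
obs 4: x=0 → posterior Gamma(9, 12)
obs 5: x=4 → posterior Gamma(13, 13)
obs 6: x=5 → posterior Gamma(18, 14)
obs 7: x=3 → posterior Gamma(21, 15)
obs 8: x=3 → posterior Gamma(24, 16)
obs 9: x=2 → posterior Gamma(26, 17)
obs 10: x=4 → posterior Gamma(30, 18)
obs 11: x=3 → posterior Gamma(33, 19)

2069228626593332331816269079829333065403633831/13743895347200000000000000000000000000000000000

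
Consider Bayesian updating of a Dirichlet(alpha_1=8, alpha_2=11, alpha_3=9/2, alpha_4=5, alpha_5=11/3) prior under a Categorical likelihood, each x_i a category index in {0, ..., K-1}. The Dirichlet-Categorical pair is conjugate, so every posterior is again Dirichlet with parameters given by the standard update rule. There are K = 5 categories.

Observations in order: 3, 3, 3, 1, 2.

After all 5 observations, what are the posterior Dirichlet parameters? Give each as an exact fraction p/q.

obs 1: x=3 → posterior Dirichlet(8, 11, 9/2, 6, 11/3)
obs 2: x=3 → posterior Dirichlet(8, 11, 9/2, 7, 11/3)
obs 3: x=3 → posterior Dirichlet(8, 11, 9/2, 8, 11/3)
obs 4: x=1 → posterior Dirichlet(8, 12, 9/2, 8, 11/3)
obs 5: x=2 → posterior Dirichlet(8, 12, 11/2, 8, 11/3)

alpha_1=8, alpha_2=12, alpha_3=11/2, alpha_4=8, alpha_5=11/3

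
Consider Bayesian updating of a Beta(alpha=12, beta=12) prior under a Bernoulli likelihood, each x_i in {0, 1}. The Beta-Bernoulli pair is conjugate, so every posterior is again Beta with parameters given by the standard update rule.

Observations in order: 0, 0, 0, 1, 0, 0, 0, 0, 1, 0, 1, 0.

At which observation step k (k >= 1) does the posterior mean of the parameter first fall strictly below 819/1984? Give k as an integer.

obs 1: x=0 → posterior Beta(12, 13)
obs 2: x=0 → posterior Beta(12, 14)
obs 3: x=0 → posterior Beta(12, 15)
obs 4: x=1 → posterior Beta(13, 15)
obs 5: x=0 → posterior Beta(13, 16)
obs 6: x=0 → posterior Beta(13, 17)
obs 7: x=0 → posterior Beta(13, 18)
obs 8: x=0 → posterior Beta(13, 19)
obs 9: x=1 → posterior Beta(14, 19)
obs 10: x=0 → posterior Beta(14, 20)
obs 11: x=1 → posterior Beta(15, 20)
obs 12: x=0 → posterior Beta(15, 21)

k = 8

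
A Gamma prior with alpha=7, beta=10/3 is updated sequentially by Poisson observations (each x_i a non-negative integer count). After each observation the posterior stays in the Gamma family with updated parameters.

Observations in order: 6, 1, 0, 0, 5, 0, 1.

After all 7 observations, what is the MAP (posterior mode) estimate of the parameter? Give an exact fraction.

obs 1: x=6 → posterior Gamma(13, 13/3)
obs 2: x=1 → posterior Gamma(14, 16/3)
obs 3: x=0 → posterior Gamma(14, 19/3)
obs 4: x=0 → posterior Gamma(14, 22/3)
obs 5: x=5 → posterior Gamma(19, 25/3)
obs 6: x=0 → posterior Gamma(19, 28/3)
obs 7: x=1 → posterior Gamma(20, 31/3)

57/31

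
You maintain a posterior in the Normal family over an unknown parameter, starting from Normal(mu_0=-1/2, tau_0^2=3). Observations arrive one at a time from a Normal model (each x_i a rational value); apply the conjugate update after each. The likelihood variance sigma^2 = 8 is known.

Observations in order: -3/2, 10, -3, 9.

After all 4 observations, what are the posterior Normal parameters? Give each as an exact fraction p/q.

mu_0=79/40, tau_0^2=6/5

obs 1: x=-3/2 → posterior Normal(-17/22, 24/11)
obs 2: x=10 → posterior Normal(43/28, 12/7)
obs 3: x=-3 → posterior Normal(25/34, 24/17)
obs 4: x=9 → posterior Normal(79/40, 6/5)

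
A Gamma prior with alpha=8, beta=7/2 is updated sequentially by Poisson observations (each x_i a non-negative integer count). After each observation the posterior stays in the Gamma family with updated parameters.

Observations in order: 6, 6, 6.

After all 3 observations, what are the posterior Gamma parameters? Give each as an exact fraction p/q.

alpha=26, beta=13/2

obs 1: x=6 → posterior Gamma(14, 9/2)
obs 2: x=6 → posterior Gamma(20, 11/2)
obs 3: x=6 → posterior Gamma(26, 13/2)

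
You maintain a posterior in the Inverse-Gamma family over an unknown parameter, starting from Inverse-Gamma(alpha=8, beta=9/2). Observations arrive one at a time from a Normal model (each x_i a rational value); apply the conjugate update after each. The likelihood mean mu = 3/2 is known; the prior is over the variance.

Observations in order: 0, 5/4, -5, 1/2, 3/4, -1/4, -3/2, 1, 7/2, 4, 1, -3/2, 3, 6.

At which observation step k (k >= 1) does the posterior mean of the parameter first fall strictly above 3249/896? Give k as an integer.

obs 1: x=0 → posterior Inverse-Gamma(17/2, 45/8)
obs 2: x=5/4 → posterior Inverse-Gamma(9, 181/32)
obs 3: x=-5 → posterior Inverse-Gamma(19/2, 857/32)
obs 4: x=1/2 → posterior Inverse-Gamma(10, 873/32)
obs 5: x=3/4 → posterior Inverse-Gamma(21/2, 441/16)
obs 6: x=-1/4 → posterior Inverse-Gamma(11, 931/32)
obs 7: x=-3/2 → posterior Inverse-Gamma(23/2, 1075/32)
obs 8: x=1 → posterior Inverse-Gamma(12, 1079/32)
obs 9: x=7/2 → posterior Inverse-Gamma(25/2, 1143/32)
obs 10: x=4 → posterior Inverse-Gamma(13, 1243/32)
obs 11: x=1 → posterior Inverse-Gamma(27/2, 1247/32)
obs 12: x=-3/2 → posterior Inverse-Gamma(14, 1391/32)
obs 13: x=3 → posterior Inverse-Gamma(29/2, 1427/32)
obs 14: x=6 → posterior Inverse-Gamma(15, 1751/32)

k = 14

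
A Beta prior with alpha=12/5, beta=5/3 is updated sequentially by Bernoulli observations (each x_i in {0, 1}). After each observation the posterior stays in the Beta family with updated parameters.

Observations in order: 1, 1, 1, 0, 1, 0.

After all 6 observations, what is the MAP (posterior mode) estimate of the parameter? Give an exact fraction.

obs 1: x=1 → posterior Beta(17/5, 5/3)
obs 2: x=1 → posterior Beta(22/5, 5/3)
obs 3: x=1 → posterior Beta(27/5, 5/3)
obs 4: x=0 → posterior Beta(27/5, 8/3)
obs 5: x=1 → posterior Beta(32/5, 8/3)
obs 6: x=0 → posterior Beta(32/5, 11/3)

81/121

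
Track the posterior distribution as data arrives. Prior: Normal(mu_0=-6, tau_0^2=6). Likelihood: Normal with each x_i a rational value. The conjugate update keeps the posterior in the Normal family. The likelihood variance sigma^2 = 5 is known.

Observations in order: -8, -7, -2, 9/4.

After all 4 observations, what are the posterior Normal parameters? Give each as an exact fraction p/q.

obs 1: x=-8 → posterior Normal(-78/11, 30/11)
obs 2: x=-7 → posterior Normal(-120/17, 30/17)
obs 3: x=-2 → posterior Normal(-132/23, 30/23)
obs 4: x=9/4 → posterior Normal(-237/58, 30/29)

mu_0=-237/58, tau_0^2=30/29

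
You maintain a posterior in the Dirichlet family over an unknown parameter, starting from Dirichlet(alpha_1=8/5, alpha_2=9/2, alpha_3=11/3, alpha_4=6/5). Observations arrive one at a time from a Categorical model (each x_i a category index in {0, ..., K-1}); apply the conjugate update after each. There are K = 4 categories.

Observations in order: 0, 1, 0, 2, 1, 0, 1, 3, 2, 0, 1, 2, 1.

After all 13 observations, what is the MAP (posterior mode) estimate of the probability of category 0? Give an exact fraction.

obs 1: x=0 → posterior Dirichlet(13/5, 9/2, 11/3, 6/5)
obs 2: x=1 → posterior Dirichlet(13/5, 11/2, 11/3, 6/5)
obs 3: x=0 → posterior Dirichlet(18/5, 11/2, 11/3, 6/5)
obs 4: x=2 → posterior Dirichlet(18/5, 11/2, 14/3, 6/5)
obs 5: x=1 → posterior Dirichlet(18/5, 13/2, 14/3, 6/5)
obs 6: x=0 → posterior Dirichlet(23/5, 13/2, 14/3, 6/5)
obs 7: x=1 → posterior Dirichlet(23/5, 15/2, 14/3, 6/5)
obs 8: x=3 → posterior Dirichlet(23/5, 15/2, 14/3, 11/5)
obs 9: x=2 → posterior Dirichlet(23/5, 15/2, 17/3, 11/5)
obs 10: x=0 → posterior Dirichlet(28/5, 15/2, 17/3, 11/5)
obs 11: x=1 → posterior Dirichlet(28/5, 17/2, 17/3, 11/5)
obs 12: x=2 → posterior Dirichlet(28/5, 17/2, 20/3, 11/5)
obs 13: x=1 → posterior Dirichlet(28/5, 19/2, 20/3, 11/5)

138/599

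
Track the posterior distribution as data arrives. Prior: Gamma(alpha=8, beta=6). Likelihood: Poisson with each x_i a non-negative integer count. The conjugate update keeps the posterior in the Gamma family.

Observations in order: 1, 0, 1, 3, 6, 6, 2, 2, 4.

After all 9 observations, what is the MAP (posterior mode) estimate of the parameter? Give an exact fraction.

32/15

obs 1: x=1 → posterior Gamma(9, 7)
obs 2: x=0 → posterior Gamma(9, 8)
obs 3: x=1 → posterior Gamma(10, 9)
obs 4: x=3 → posterior Gamma(13, 10)
obs 5: x=6 → posterior Gamma(19, 11)
obs 6: x=6 → posterior Gamma(25, 12)
obs 7: x=2 → posterior Gamma(27, 13)
obs 8: x=2 → posterior Gamma(29, 14)
obs 9: x=4 → posterior Gamma(33, 15)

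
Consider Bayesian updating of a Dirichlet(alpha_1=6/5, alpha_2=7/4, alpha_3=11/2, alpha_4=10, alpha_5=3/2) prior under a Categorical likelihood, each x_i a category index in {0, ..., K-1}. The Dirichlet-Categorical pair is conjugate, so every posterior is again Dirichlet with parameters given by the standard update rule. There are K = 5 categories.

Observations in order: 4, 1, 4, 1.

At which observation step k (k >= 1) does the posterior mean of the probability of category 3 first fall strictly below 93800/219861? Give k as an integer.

k = 4

obs 1: x=4 → posterior Dirichlet(6/5, 7/4, 11/2, 10, 5/2)
obs 2: x=1 → posterior Dirichlet(6/5, 11/4, 11/2, 10, 5/2)
obs 3: x=4 → posterior Dirichlet(6/5, 11/4, 11/2, 10, 7/2)
obs 4: x=1 → posterior Dirichlet(6/5, 15/4, 11/2, 10, 7/2)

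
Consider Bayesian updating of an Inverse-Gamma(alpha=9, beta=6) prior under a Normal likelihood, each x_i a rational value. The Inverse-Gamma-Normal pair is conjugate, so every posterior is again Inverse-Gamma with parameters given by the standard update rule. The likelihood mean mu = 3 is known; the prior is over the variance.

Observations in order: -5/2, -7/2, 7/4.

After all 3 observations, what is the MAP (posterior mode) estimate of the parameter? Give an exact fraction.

1377/368

obs 1: x=-5/2 → posterior Inverse-Gamma(19/2, 169/8)
obs 2: x=-7/2 → posterior Inverse-Gamma(10, 169/4)
obs 3: x=7/4 → posterior Inverse-Gamma(21/2, 1377/32)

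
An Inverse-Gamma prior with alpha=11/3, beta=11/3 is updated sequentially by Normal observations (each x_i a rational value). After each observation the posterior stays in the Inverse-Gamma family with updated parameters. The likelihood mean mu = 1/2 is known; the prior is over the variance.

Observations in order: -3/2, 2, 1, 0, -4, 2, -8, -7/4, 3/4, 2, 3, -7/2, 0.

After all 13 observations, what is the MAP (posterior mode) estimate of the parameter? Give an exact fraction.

3329/536

obs 1: x=-3/2 → posterior Inverse-Gamma(25/6, 17/3)
obs 2: x=2 → posterior Inverse-Gamma(14/3, 163/24)
obs 3: x=1 → posterior Inverse-Gamma(31/6, 83/12)
obs 4: x=0 → posterior Inverse-Gamma(17/3, 169/24)
obs 5: x=-4 → posterior Inverse-Gamma(37/6, 103/6)
obs 6: x=2 → posterior Inverse-Gamma(20/3, 439/24)
obs 7: x=-8 → posterior Inverse-Gamma(43/6, 653/12)
obs 8: x=-7/4 → posterior Inverse-Gamma(23/3, 5467/96)
obs 9: x=3/4 → posterior Inverse-Gamma(49/6, 2735/48)
obs 10: x=2 → posterior Inverse-Gamma(26/3, 2789/48)
obs 11: x=3 → posterior Inverse-Gamma(55/6, 2939/48)
obs 12: x=-7/2 → posterior Inverse-Gamma(29/3, 3323/48)
obs 13: x=0 → posterior Inverse-Gamma(61/6, 3329/48)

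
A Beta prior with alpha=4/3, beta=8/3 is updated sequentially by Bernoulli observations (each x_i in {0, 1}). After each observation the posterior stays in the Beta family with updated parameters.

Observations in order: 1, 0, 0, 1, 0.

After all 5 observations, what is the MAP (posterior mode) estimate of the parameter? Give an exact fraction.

obs 1: x=1 → posterior Beta(7/3, 8/3)
obs 2: x=0 → posterior Beta(7/3, 11/3)
obs 3: x=0 → posterior Beta(7/3, 14/3)
obs 4: x=1 → posterior Beta(10/3, 14/3)
obs 5: x=0 → posterior Beta(10/3, 17/3)

1/3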